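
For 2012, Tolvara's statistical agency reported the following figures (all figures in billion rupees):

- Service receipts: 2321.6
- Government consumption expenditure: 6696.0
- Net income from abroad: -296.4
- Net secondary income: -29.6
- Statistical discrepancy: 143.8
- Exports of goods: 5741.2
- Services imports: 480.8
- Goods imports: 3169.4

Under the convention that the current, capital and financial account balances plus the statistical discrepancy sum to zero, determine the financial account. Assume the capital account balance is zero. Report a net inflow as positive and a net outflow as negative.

-4230.4

Goods balance = 5741.2 - 3169.4 = 2571.8
Services balance = 2321.6 - 480.8 = 1840.8
Trade balance (goods + services) = 2571.8 + 1840.8 = 4412.6
Net primary income = -296.4
Net secondary income = -29.6
Current account = 4412.6 + (-296.4) + (-29.6) = 4086.6
Financial account = -(4086.6 + 143.8) = -4230.4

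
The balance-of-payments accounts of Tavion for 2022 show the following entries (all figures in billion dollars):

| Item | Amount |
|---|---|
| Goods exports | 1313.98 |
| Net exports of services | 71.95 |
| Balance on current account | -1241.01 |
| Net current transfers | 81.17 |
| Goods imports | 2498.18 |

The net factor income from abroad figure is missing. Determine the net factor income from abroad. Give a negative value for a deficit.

-209.93

Current account = goods balance + services balance + net primary income + net secondary income
Sum of the known components = -1031.08
Net factor income from abroad = CA - (known components) = -1241.01 - (-1031.08) = -209.93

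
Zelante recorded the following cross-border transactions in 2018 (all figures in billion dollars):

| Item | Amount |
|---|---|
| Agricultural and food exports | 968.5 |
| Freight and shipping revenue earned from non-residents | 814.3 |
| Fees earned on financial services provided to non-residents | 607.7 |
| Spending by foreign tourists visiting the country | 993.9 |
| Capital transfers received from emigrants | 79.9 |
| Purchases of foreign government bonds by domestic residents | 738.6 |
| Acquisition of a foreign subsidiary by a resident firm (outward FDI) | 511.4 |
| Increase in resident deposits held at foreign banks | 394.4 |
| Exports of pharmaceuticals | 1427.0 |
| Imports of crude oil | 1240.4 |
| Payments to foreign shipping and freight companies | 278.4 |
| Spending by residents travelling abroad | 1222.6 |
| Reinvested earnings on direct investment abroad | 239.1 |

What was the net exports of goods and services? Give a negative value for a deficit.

2070.0

Goods: 968.5 - 1240.4 + 1427.0 = 1155.1
Services: 993.9 + 607.7 - 278.4 - 1222.6 + 814.3 = 914.9
Trade balance = 1155.1 + 914.9 = 2070.0
(Excluded from the trade balance — capital account: capital transfers received from emigrants 79.9; financial account: purchases of foreign government bonds by domestic residents 738.6, acquisition of a foreign subsidiary by a resident firm (outward FDI) 511.4, increase in resident deposits held at foreign banks 394.4; primary income: reinvested earnings on direct investment abroad 239.1.)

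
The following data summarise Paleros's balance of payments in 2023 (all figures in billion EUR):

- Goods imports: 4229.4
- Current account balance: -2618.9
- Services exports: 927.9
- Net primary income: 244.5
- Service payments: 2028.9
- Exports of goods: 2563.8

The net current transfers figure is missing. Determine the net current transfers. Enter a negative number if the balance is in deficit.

-96.8

Current account = goods balance + services balance + net primary income + net secondary income
Sum of the known components = -2522.1
Net current transfers = CA - (known components) = -2618.9 - (-2522.1) = -96.8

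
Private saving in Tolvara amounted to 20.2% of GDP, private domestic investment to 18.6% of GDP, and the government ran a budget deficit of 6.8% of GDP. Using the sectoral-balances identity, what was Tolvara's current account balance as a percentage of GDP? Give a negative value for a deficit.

By the sectoral-balances identity, CA = (S_private - I) + (T - G).
Private balance = 20.2 - 18.6 = 1.6
Government balance (T - G) = -6.8
CA = 1.6 + (-6.8) = -5.2

-5.2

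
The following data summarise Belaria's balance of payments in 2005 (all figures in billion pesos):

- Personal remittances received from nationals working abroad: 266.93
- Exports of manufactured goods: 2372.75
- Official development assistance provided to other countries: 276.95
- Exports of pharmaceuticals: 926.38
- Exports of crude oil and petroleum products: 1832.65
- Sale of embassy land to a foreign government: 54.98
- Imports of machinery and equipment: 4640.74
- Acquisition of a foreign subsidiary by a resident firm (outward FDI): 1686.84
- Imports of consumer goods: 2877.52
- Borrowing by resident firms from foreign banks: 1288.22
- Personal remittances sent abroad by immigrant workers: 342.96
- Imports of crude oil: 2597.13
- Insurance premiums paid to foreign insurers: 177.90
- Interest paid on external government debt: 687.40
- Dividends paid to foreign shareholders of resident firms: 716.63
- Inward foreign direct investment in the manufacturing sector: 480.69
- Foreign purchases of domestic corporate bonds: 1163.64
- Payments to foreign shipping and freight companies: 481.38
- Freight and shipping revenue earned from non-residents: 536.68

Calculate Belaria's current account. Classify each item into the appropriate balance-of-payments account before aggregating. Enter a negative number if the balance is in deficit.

-6863.22

Goods: -2597.13 - 2877.52 + 1832.65 - 4640.74 + 2372.75 + 926.38 = -4983.61
Services: -481.38 + 536.68 - 177.90 = -122.60
Primary income: -687.40 - 716.63 = -1404.03
Secondary income: 266.93 - 342.96 - 276.95 = -352.98
Current account = (-4983.61) + (-122.60) + (-1404.03) + (-352.98) = -6863.22
(Excluded from the current account — capital account: sale of embassy land to a foreign government 54.98; financial account: acquisition of a foreign subsidiary by a resident firm (outward FDI) 1686.84, borrowing by resident firms from foreign banks 1288.22, inward foreign direct investment in the manufacturing sector 480.69, foreign purchases of domestic corporate bonds 1163.64.)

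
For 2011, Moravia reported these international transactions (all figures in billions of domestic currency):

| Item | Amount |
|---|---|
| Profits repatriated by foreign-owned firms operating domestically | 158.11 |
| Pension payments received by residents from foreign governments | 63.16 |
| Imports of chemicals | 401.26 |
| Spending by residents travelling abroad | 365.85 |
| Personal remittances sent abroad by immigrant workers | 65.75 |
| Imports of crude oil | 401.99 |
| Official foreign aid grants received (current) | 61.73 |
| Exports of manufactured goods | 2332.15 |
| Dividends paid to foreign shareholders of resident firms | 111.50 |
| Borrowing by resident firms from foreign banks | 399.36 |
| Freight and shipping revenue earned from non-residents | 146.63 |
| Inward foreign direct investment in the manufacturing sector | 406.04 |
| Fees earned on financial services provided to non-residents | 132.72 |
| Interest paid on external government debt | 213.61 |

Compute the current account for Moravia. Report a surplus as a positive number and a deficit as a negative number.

1018.32

Goods: -401.99 + 2332.15 - 401.26 = 1528.90
Services: -365.85 + 146.63 + 132.72 = -86.50
Primary income: -111.50 - 213.61 - 158.11 = -483.22
Secondary income: -65.75 + 63.16 + 61.73 = 59.14
Current account = 1528.90 + (-86.50) + (-483.22) + 59.14 = 1018.32
(Excluded from the current account — financial account: borrowing by resident firms from foreign banks 399.36, inward foreign direct investment in the manufacturing sector 406.04.)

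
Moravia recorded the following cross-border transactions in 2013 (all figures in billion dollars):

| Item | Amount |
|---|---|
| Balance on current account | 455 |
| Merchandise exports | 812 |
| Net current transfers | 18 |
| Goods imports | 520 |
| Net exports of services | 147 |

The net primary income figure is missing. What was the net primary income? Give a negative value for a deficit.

Current account = goods balance + services balance + net primary income + net secondary income
Sum of the known components = 457
Net primary income = CA - (known components) = 455 - 457 = -2

-2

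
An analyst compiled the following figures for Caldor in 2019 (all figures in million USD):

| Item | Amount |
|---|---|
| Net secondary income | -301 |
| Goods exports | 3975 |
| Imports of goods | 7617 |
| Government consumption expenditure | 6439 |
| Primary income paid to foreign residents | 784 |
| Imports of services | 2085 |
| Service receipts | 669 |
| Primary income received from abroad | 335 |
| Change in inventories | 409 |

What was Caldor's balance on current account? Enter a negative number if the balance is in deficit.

-5808

Goods balance = 3975 - 7617 = -3642
Services balance = 669 - 2085 = -1416
Trade balance (goods + services) = -3642 + (-1416) = -5058
Net primary income = 335 - 784 = -449
Net secondary income = -301
Current account = -5058 + (-449) + (-301) = -5808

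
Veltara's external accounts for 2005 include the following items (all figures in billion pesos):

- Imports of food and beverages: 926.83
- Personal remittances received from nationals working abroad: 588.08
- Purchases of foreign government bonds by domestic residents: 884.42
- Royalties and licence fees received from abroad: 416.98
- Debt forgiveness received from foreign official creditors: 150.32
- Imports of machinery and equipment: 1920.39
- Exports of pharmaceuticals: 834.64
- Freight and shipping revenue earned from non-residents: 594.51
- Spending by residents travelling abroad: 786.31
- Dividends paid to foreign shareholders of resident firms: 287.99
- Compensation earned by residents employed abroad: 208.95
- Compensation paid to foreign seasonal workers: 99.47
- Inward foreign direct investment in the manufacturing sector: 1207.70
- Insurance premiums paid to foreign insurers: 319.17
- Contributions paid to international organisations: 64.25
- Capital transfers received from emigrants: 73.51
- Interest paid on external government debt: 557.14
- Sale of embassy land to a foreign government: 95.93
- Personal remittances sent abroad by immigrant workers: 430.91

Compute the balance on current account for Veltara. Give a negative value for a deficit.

Goods: 834.64 - 926.83 - 1920.39 = -2012.58
Services: 594.51 + 416.98 - 786.31 - 319.17 = -93.99
Primary income: -287.99 - 557.14 + 208.95 - 99.47 = -735.65
Secondary income: -64.25 - 430.91 + 588.08 = 92.92
Current account = (-2012.58) + (-93.99) + (-735.65) + 92.92 = -2749.30
(Excluded from the current account — financial account: purchases of foreign government bonds by domestic residents 884.42, inward foreign direct investment in the manufacturing sector 1207.70; capital account: debt forgiveness received from foreign official creditors 150.32, capital transfers received from emigrants 73.51, sale of embassy land to a foreign government 95.93.)

-2749.30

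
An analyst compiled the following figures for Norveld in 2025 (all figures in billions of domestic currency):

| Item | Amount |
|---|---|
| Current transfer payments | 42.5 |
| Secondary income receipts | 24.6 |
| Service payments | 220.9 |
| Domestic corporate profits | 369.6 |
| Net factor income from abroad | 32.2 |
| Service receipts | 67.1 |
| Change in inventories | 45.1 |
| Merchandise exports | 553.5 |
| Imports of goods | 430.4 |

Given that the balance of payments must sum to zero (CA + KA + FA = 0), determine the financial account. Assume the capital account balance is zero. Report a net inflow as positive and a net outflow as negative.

16.4

Goods balance = 553.5 - 430.4 = 123.1
Services balance = 67.1 - 220.9 = -153.8
Trade balance (goods + services) = 123.1 + (-153.8) = -30.7
Net primary income = 32.2
Net secondary income = 24.6 - 42.5 = -17.9
Current account = -30.7 + 32.2 + (-17.9) = -16.4
Financial account = -(-16.4) = 16.4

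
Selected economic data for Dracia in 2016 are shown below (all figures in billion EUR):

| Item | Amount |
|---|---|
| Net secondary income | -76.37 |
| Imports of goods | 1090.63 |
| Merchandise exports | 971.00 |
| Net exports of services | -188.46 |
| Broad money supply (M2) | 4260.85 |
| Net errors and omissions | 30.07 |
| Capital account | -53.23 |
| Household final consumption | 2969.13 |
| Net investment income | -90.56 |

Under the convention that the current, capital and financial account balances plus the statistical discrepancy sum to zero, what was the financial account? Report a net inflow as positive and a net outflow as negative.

498.18

Goods balance = 971.00 - 1090.63 = -119.63
Services balance = -188.46
Trade balance (goods + services) = -119.63 + (-188.46) = -308.09
Net primary income = -90.56
Net secondary income = -76.37
Current account = -308.09 + (-90.56) + (-76.37) = -475.02
Financial account = -(-475.02 + (-53.23) + 30.07) = 498.18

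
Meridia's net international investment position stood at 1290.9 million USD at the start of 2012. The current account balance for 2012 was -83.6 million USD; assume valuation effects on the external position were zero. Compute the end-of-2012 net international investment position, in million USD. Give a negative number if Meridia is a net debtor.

With no valuation effects, change in NIIP = current account = -83.6
End-of-year NIIP = 1290.9 + (-83.6) = 1207.3

1207.3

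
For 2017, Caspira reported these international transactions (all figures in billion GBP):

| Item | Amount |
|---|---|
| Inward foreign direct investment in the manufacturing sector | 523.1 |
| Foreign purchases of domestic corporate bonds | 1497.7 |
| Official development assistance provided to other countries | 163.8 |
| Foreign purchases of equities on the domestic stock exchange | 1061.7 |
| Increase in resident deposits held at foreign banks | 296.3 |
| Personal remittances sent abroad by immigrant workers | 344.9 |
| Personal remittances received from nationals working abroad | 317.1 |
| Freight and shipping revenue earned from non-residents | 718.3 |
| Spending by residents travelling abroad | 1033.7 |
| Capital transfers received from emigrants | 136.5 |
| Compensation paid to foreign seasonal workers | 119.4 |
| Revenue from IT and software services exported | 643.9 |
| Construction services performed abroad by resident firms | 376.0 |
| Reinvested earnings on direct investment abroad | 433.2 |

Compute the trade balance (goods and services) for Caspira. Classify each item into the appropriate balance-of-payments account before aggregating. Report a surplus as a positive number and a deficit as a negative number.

Services: -1033.7 + 718.3 + 643.9 + 376.0 = 704.5
Trade balance = 0.0 + 704.5 = 704.5
(Excluded from the trade balance — financial account: inward foreign direct investment in the manufacturing sector 523.1, foreign purchases of domestic corporate bonds 1497.7, foreign purchases of equities on the domestic stock exchange 1061.7, increase in resident deposits held at foreign banks 296.3; secondary income: official development assistance provided to other countries 163.8, personal remittances sent abroad by immigrant workers 344.9, personal remittances received from nationals working abroad 317.1; capital account: capital transfers received from emigrants 136.5; primary income: compensation paid to foreign seasonal workers 119.4, reinvested earnings on direct investment abroad 433.2.)

704.5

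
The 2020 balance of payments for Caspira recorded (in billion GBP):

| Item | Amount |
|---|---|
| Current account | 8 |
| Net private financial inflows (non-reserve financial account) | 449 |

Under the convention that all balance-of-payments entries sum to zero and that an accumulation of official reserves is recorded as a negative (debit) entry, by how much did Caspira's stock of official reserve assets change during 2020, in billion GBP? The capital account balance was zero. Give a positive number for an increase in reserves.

457

Official reserve transactions balance = -(8 + 449) = -457
An accumulation of reserves is recorded as a debit (negative entry), so the change in the stock of reserves is the negative of that balance.
Change in official reserves = -(-457) = 457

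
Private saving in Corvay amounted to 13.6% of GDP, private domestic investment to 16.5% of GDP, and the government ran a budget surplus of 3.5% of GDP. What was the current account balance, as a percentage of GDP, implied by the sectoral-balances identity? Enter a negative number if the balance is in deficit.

By the sectoral-balances identity, CA = (S_private - I) + (T - G).
Private balance = 13.6 - 16.5 = -2.9
Government balance (T - G) = 3.5
CA = -2.9 + 3.5 = 0.6

0.6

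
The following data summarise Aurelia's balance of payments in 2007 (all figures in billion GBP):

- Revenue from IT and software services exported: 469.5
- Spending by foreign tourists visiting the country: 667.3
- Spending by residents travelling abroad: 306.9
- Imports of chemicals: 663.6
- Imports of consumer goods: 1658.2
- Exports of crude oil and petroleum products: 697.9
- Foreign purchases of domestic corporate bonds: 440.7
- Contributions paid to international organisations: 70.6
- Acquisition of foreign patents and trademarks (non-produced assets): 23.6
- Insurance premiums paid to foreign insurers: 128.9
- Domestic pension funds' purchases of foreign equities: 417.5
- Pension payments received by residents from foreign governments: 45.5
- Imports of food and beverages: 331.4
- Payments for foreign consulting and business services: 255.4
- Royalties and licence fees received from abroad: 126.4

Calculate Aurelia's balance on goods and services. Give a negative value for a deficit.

Goods: -1658.2 - 331.4 - 663.6 + 697.9 = -1955.3
Services: -255.4 - 306.9 + 667.3 + 126.4 + 469.5 - 128.9 = 572.0
Trade balance = -1955.3 + 572.0 = -1383.3
(Excluded from the trade balance — financial account: foreign purchases of domestic corporate bonds 440.7, domestic pension funds' purchases of foreign equities 417.5; secondary income: contributions paid to international organisations 70.6, pension payments received by residents from foreign governments 45.5; capital account: acquisition of foreign patents and trademarks (non-produced assets) 23.6.)

-1383.3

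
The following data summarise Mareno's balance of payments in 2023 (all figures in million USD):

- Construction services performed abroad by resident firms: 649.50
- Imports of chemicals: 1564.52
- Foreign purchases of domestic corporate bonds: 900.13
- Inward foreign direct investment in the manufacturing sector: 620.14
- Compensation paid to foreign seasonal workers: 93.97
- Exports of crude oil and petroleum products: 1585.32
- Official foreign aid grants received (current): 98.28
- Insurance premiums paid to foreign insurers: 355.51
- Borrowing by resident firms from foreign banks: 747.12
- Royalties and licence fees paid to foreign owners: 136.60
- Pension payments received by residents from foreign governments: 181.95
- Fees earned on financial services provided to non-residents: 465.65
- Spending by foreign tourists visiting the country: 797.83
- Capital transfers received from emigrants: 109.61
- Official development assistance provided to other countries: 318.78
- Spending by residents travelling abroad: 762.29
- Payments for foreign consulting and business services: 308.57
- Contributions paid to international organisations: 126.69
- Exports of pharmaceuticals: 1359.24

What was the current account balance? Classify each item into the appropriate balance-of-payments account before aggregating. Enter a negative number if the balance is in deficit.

Goods: -1564.52 + 1359.24 + 1585.32 = 1380.04
Services: -308.57 - 355.51 + 797.83 - 136.60 - 762.29 + 465.65 + 649.50 = 350.01
Primary income: -93.97
Secondary income: -318.78 - 126.69 + 181.95 + 98.28 = -165.24
Current account = 1380.04 + 350.01 + (-93.97) + (-165.24) = 1470.84
(Excluded from the current account — financial account: foreign purchases of domestic corporate bonds 900.13, inward foreign direct investment in the manufacturing sector 620.14, borrowing by resident firms from foreign banks 747.12; capital account: capital transfers received from emigrants 109.61.)

1470.84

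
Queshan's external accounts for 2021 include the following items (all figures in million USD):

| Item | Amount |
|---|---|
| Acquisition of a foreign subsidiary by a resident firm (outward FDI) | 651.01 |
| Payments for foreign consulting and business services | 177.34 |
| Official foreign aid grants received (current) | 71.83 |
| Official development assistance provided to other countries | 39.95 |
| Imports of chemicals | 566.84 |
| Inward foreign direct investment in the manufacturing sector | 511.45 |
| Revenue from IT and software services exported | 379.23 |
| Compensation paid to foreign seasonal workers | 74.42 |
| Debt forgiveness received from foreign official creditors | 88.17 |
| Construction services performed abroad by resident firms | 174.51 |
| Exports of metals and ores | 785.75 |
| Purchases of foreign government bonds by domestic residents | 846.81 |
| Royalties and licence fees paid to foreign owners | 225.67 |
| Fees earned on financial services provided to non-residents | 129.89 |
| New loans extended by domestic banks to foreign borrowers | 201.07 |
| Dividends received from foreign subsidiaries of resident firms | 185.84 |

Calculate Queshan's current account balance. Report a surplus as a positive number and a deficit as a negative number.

Goods: 785.75 - 566.84 = 218.91
Services: 379.23 + 174.51 - 177.34 - 225.67 + 129.89 = 280.62
Primary income: -74.42 + 185.84 = 111.42
Secondary income: -39.95 + 71.83 = 31.88
Current account = 218.91 + 280.62 + 111.42 + 31.88 = 642.83
(Excluded from the current account — financial account: acquisition of a foreign subsidiary by a resident firm (outward FDI) 651.01, inward foreign direct investment in the manufacturing sector 511.45, purchases of foreign government bonds by domestic residents 846.81, new loans extended by domestic banks to foreign borrowers 201.07; capital account: debt forgiveness received from foreign official creditors 88.17.)

642.83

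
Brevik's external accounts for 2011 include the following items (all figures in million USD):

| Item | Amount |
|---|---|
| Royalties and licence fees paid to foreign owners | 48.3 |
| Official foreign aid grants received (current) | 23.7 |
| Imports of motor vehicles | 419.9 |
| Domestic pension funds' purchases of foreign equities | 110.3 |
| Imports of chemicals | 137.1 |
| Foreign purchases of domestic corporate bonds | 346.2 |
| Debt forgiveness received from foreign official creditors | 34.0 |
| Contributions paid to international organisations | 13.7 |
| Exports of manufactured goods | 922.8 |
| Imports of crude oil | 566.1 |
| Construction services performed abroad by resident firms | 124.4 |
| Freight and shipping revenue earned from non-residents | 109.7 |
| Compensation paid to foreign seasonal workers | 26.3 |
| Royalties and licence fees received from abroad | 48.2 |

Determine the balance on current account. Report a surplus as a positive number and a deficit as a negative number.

17.4

Goods: -419.9 - 137.1 + 922.8 - 566.1 = -200.3
Services: 124.4 - 48.3 + 48.2 + 109.7 = 234.0
Primary income: -26.3
Secondary income: -13.7 + 23.7 = 10.0
Current account = (-200.3) + 234.0 + (-26.3) + 10.0 = 17.4
(Excluded from the current account — financial account: domestic pension funds' purchases of foreign equities 110.3, foreign purchases of domestic corporate bonds 346.2; capital account: debt forgiveness received from foreign official creditors 34.0.)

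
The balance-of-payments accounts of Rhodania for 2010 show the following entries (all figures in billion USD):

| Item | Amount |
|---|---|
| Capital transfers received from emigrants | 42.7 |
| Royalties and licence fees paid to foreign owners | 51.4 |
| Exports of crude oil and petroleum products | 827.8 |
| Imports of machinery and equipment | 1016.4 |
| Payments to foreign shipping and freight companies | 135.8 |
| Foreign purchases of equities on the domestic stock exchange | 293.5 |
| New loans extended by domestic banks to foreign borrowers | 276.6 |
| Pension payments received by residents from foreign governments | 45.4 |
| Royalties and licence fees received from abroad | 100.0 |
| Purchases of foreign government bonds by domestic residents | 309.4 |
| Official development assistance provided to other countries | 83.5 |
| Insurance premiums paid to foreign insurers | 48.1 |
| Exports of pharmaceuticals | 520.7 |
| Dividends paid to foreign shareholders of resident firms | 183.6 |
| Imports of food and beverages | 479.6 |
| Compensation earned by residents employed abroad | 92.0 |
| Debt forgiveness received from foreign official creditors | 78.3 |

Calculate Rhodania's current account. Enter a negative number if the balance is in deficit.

-412.5

Goods: -1016.4 + 827.8 - 479.6 + 520.7 = -147.5
Services: -135.8 - 48.1 + 100.0 - 51.4 = -135.3
Primary income: 92.0 - 183.6 = -91.6
Secondary income: 45.4 - 83.5 = -38.1
Current account = (-147.5) + (-135.3) + (-91.6) + (-38.1) = -412.5
(Excluded from the current account — capital account: capital transfers received from emigrants 42.7, debt forgiveness received from foreign official creditors 78.3; financial account: foreign purchases of equities on the domestic stock exchange 293.5, new loans extended by domestic banks to foreign borrowers 276.6, purchases of foreign government bonds by domestic residents 309.4.)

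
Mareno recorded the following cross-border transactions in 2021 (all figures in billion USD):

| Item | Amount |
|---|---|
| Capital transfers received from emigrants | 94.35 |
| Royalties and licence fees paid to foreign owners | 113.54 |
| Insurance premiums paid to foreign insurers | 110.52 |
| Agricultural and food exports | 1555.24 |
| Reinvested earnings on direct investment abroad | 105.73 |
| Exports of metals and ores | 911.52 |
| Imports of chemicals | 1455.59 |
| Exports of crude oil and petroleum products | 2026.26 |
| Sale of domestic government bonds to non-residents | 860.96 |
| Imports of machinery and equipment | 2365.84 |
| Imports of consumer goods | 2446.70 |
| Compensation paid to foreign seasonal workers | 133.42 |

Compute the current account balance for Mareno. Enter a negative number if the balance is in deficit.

Goods: 2026.26 - 1455.59 + 1555.24 - 2446.70 + 911.52 - 2365.84 = -1775.11
Services: -113.54 - 110.52 = -224.06
Primary income: -133.42 + 105.73 = -27.69
Current account = (-1775.11) + (-224.06) + (-27.69) = -2026.86
(Excluded from the current account — capital account: capital transfers received from emigrants 94.35; financial account: sale of domestic government bonds to non-residents 860.96.)

-2026.86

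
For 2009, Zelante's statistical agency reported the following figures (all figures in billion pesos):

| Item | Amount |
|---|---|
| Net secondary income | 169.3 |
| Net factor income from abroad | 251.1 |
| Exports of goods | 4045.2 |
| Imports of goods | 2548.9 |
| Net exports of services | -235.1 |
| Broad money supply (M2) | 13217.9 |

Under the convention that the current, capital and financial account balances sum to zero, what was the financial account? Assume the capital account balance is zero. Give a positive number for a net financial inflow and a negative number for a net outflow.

-1681.6

Goods balance = 4045.2 - 2548.9 = 1496.3
Services balance = -235.1
Trade balance (goods + services) = 1496.3 + (-235.1) = 1261.2
Net primary income = 251.1
Net secondary income = 169.3
Current account = 1261.2 + 251.1 + 169.3 = 1681.6
Financial account = -(1681.6) = -1681.6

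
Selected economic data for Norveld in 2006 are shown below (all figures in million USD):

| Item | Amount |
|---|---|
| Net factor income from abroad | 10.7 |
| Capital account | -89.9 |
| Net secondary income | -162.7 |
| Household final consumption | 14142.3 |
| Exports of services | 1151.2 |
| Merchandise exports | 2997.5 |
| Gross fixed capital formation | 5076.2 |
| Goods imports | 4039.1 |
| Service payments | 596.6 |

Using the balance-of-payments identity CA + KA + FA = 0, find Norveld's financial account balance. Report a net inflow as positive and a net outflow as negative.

Goods balance = 2997.5 - 4039.1 = -1041.6
Services balance = 1151.2 - 596.6 = 554.6
Trade balance (goods + services) = -1041.6 + 554.6 = -487.0
Net primary income = 10.7
Net secondary income = -162.7
Current account = -487.0 + 10.7 + (-162.7) = -639.0
Financial account = -(-639.0 + (-89.9)) = 728.9

728.9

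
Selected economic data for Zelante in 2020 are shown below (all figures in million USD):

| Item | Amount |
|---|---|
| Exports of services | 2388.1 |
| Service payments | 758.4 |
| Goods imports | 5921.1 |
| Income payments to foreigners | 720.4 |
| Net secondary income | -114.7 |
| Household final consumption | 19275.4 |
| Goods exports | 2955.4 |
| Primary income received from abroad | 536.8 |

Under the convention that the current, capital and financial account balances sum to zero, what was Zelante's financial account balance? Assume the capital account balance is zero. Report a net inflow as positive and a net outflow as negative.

1634.3

Goods balance = 2955.4 - 5921.1 = -2965.7
Services balance = 2388.1 - 758.4 = 1629.7
Trade balance (goods + services) = -2965.7 + 1629.7 = -1336.0
Net primary income = 536.8 - 720.4 = -183.6
Net secondary income = -114.7
Current account = -1336.0 + (-183.6) + (-114.7) = -1634.3
Financial account = -(-1634.3) = 1634.3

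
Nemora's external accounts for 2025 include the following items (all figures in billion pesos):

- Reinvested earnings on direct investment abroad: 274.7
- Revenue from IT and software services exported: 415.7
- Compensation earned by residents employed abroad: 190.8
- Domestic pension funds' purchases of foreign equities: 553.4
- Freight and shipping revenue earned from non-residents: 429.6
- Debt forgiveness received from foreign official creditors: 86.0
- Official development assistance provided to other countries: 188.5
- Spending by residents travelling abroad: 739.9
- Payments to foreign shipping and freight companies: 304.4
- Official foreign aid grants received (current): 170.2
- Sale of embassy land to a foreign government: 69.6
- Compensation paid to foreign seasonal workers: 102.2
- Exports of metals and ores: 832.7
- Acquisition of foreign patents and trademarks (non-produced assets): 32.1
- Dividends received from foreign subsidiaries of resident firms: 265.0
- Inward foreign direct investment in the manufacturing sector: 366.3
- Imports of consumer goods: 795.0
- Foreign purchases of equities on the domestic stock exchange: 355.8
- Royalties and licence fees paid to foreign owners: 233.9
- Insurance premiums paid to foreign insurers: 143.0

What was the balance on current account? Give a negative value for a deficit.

Goods: -795.0 + 832.7 = 37.7
Services: -739.9 + 415.7 - 143.0 - 233.9 - 304.4 + 429.6 = -575.9
Primary income: 265.0 + 274.7 - 102.2 + 190.8 = 628.3
Secondary income: 170.2 - 188.5 = -18.3
Current account = 37.7 + (-575.9) + 628.3 + (-18.3) = 71.8
(Excluded from the current account — financial account: domestic pension funds' purchases of foreign equities 553.4, inward foreign direct investment in the manufacturing sector 366.3, foreign purchases of equities on the domestic stock exchange 355.8; capital account: debt forgiveness received from foreign official creditors 86.0, sale of embassy land to a foreign government 69.6, acquisition of foreign patents and trademarks (non-produced assets) 32.1.)

71.8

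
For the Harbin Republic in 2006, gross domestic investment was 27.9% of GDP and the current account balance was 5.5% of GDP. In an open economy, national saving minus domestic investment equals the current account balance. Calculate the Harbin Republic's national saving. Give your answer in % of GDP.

33.4

S = I + CA = 27.9 + 5.5 = 33.4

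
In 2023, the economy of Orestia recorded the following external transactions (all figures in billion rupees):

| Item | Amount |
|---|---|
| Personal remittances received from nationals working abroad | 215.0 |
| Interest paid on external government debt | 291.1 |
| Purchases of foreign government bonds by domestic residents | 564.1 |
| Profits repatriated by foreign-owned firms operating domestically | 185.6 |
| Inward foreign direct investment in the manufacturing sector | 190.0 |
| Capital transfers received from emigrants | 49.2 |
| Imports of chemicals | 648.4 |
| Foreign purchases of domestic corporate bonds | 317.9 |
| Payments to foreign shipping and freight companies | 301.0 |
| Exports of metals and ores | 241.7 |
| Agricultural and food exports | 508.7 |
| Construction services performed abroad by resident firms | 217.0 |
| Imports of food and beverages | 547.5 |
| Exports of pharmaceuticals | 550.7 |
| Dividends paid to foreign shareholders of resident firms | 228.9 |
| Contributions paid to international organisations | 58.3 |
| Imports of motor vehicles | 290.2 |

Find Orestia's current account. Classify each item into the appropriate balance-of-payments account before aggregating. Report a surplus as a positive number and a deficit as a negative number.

-817.9

Goods: 508.7 + 550.7 - 290.2 - 547.5 - 648.4 + 241.7 = -185.0
Services: 217.0 - 301.0 = -84.0
Primary income: -291.1 - 228.9 - 185.6 = -705.6
Secondary income: -58.3 + 215.0 = 156.7
Current account = (-185.0) + (-84.0) + (-705.6) + 156.7 = -817.9
(Excluded from the current account — financial account: purchases of foreign government bonds by domestic residents 564.1, inward foreign direct investment in the manufacturing sector 190.0, foreign purchases of domestic corporate bonds 317.9; capital account: capital transfers received from emigrants 49.2.)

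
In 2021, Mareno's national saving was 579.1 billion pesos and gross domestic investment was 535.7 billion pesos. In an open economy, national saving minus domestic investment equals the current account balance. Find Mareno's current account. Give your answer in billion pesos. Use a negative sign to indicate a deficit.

CA = S - I = 579.1 - 535.7 = 43.4

43.4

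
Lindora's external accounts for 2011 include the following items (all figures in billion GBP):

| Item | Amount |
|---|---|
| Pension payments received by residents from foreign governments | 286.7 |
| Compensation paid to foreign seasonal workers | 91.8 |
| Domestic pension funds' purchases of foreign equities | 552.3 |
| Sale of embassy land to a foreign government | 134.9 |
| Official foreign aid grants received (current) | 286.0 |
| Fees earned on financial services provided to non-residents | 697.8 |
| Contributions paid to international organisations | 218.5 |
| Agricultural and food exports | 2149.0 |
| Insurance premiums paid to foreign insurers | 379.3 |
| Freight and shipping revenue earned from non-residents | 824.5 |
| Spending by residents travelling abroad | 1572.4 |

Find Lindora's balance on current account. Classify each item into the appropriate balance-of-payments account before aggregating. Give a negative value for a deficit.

1982.0

Goods: 2149.0
Services: -379.3 + 697.8 + 824.5 - 1572.4 = -429.4
Primary income: -91.8
Secondary income: -218.5 + 286.0 + 286.7 = 354.2
Current account = 2149.0 + (-429.4) + (-91.8) + 354.2 = 1982.0
(Excluded from the current account — financial account: domestic pension funds' purchases of foreign equities 552.3; capital account: sale of embassy land to a foreign government 134.9.)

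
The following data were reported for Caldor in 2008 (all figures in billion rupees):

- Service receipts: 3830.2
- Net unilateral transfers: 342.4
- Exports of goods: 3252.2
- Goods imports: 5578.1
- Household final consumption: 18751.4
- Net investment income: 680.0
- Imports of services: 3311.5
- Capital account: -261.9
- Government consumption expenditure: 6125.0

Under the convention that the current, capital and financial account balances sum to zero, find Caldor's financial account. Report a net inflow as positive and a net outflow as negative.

Goods balance = 3252.2 - 5578.1 = -2325.9
Services balance = 3830.2 - 3311.5 = 518.7
Trade balance (goods + services) = -2325.9 + 518.7 = -1807.2
Net primary income = 680.0
Net secondary income = 342.4
Current account = -1807.2 + 680.0 + 342.4 = -784.8
Financial account = -(-784.8 + (-261.9)) = 1046.7

1046.7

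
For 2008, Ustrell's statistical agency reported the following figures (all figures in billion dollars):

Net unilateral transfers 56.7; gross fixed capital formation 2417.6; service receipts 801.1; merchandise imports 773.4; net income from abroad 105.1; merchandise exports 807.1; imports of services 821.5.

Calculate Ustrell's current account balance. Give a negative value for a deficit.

Goods balance = 807.1 - 773.4 = 33.7
Services balance = 801.1 - 821.5 = -20.4
Trade balance (goods + services) = 33.7 + (-20.4) = 13.3
Net primary income = 105.1
Net secondary income = 56.7
Current account = 13.3 + 105.1 + 56.7 = 175.1

175.1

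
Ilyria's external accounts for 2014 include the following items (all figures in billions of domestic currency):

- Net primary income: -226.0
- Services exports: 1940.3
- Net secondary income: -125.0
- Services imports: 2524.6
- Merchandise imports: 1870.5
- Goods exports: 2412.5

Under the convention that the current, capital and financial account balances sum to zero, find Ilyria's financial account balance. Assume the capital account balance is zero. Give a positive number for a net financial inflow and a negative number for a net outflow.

393.3

Goods balance = 2412.5 - 1870.5 = 542.0
Services balance = 1940.3 - 2524.6 = -584.3
Trade balance (goods + services) = 542.0 + (-584.3) = -42.3
Net primary income = -226.0
Net secondary income = -125.0
Current account = -42.3 + (-226.0) + (-125.0) = -393.3
Financial account = -(-393.3) = 393.3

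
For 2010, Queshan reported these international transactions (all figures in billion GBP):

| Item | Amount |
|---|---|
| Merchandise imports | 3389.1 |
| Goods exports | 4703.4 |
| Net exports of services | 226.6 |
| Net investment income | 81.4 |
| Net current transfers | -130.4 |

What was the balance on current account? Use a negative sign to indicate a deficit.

Goods balance = 4703.4 - 3389.1 = 1314.3
Services balance = 226.6
Trade balance (goods + services) = 1314.3 + 226.6 = 1540.9
Net primary income = 81.4
Net secondary income = -130.4
Current account = 1540.9 + 81.4 + (-130.4) = 1491.9

1491.9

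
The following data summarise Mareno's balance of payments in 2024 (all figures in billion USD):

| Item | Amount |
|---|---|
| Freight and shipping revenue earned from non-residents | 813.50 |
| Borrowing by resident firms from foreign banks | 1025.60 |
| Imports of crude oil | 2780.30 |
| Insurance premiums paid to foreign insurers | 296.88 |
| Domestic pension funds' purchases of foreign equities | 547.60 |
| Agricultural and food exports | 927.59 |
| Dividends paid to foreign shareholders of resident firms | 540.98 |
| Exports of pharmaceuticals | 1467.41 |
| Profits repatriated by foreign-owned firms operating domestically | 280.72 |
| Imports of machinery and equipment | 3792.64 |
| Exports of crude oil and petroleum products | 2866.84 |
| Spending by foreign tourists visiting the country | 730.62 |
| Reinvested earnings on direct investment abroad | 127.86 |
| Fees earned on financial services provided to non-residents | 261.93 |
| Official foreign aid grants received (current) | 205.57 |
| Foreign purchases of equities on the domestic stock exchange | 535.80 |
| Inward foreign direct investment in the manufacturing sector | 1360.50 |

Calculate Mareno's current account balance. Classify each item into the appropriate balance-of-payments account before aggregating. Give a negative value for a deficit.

Goods: -3792.64 + 1467.41 + 927.59 + 2866.84 - 2780.30 = -1311.10
Services: 730.62 + 813.50 + 261.93 - 296.88 = 1509.17
Primary income: 127.86 - 280.72 - 540.98 = -693.84
Secondary income: 205.57
Current account = (-1311.10) + 1509.17 + (-693.84) + 205.57 = -290.20
(Excluded from the current account — financial account: borrowing by resident firms from foreign banks 1025.60, domestic pension funds' purchases of foreign equities 547.60, foreign purchases of equities on the domestic stock exchange 535.80, inward foreign direct investment in the manufacturing sector 1360.50.)

-290.20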